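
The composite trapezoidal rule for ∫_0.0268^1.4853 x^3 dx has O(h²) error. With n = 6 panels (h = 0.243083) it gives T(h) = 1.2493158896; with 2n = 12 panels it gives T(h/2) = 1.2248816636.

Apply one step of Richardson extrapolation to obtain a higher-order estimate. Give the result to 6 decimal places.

With r = 2 the leading error scales as h^2, so the weight is 2^2 = 4.
2^2*A(h/2) = 4.8995266544; minus A(h) gives 3.6502107648.
(4*1.2248816636 − 1.2493158896)/(4 − 1) = 1.2167369216

1.216737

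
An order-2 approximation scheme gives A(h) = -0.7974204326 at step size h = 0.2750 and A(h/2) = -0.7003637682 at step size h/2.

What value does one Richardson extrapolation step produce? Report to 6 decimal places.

r = 2: numerator weight 4, denominator 3.
Top: 4(-0.7003637682) − (-0.7974204326) = -2.0040346402
Divide by 2^2 − 1 = 3.
(4*(-0.7003637682) − (-0.7974204326))/(4 − 1) = -0.6680115467
Gap between inputs: 9.706e-02; correction applied: +0.0323522215.

-0.668012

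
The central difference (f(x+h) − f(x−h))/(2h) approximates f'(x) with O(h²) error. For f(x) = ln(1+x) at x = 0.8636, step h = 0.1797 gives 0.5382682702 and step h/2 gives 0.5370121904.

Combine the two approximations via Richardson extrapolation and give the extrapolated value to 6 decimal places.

0.536593

r = 2: numerator weight 4, denominator 3.
4×0.5370121904 = 2.1480487616; 2.1480487616 − 0.5382682702 = 1.6097804914
Denominator 4 − 1 = 3.
(4×0.5370121904 − 0.5382682702)/(4 − 1) = 0.5365934971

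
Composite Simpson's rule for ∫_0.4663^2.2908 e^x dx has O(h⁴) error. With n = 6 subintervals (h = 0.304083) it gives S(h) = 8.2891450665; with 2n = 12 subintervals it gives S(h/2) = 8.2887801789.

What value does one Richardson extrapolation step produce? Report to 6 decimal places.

With r = 4 the leading error scales as h^4, so the weight is 2^4 = 16.
Numerator 16×A(h/2) − A(h) = 16×8.2887801789 − 8.2891450665 = 124.3313377959
R = 124.3313377959/15 = 8.2887558531
Shift from A(h/2): −0.0000243258.

8.288756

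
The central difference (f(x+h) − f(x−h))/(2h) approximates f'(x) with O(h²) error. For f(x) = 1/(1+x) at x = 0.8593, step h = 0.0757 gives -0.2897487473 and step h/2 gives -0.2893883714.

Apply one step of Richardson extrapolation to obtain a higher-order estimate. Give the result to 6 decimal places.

-0.289268

With r = 2 the leading error scales as h^2, so the weight is 2^2 = 4.
Weighted: (-1.1575534856) − (-0.2897487473) = -0.8678047383
(-0.8678047383) ÷ 3 = -0.2892682461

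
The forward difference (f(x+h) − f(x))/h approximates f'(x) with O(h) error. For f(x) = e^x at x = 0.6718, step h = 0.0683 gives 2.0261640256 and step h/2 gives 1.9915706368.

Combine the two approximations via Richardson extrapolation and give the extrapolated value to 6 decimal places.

1.956977

Leading term ∝ h^1; use weight 2 = 2^1.
2*1.9915706368 = 3.9831412736; 3.9831412736 − 2.0261640256 = 1.9569772480
Extrapolated: 1.9569772480 / 1 = 1.9569772480
Correction |R − A(h/2)| = 3.459e-02; gap |A(h/2) − A(h)| = 3.459e-02.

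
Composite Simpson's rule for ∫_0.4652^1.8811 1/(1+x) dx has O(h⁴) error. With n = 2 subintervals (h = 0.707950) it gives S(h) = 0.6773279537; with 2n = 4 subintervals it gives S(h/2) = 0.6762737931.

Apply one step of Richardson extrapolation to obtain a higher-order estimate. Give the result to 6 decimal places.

0.676204

Leading term ∝ h^4; use weight 16 = 2^4.
16*0.6762737931 = 10.8203806896; subtract 0.6773279537 → 10.1430527359
Denominator 16 − 1 = 15.
(16*0.6762737931 − 0.6773279537)/(16 − 1) = 0.6762035157
Correction |R − A(h/2)| = 7.028e-05; gap |A(h/2) − A(h)| = 1.054e-03.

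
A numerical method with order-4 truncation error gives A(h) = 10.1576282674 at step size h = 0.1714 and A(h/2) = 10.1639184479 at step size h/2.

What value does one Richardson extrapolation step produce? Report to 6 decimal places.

With r = 4 the leading error scales as h^4, so the weight is 2^4 = 16.
Top: 16(10.1639184479) − (10.1576282674) = 152.4650668990
Denominator 16 − 1 = 15.
Extrapolated: 152.4650668990 / 15 = 10.1643377933
Shift from A(h/2): +0.0004193454.

10.164338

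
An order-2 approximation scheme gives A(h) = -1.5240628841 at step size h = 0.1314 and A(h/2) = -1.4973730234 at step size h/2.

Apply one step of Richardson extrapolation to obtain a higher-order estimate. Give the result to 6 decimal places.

-1.488476

Order 2 gives 2^r = 4 and 2^r − 1 = 3.
Top: 4(-1.4973730234) − (-1.5240628841) = -4.4654292095
(-4.4654292095) ÷ 3 = -1.4884764032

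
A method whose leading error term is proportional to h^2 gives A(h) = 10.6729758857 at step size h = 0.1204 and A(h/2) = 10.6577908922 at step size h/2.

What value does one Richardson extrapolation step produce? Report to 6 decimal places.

The method has order 2: 2^2 = 4.
4 × 10.6577908922 − 10.6729758857 = 31.9581876831
Divide by 2^2 − 1 = 3.
Extrapolated: 31.9581876831 / 3 = 10.6527292277
Gap between inputs: 1.518e-02; correction applied: −0.0050616645.

10.652729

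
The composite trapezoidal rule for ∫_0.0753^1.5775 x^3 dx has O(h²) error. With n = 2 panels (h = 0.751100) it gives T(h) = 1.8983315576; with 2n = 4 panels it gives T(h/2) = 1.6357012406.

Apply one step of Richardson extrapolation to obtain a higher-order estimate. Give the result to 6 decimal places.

1.548158

Method order is 2; weight 2^2 = 4.
Numerator 4×A(h/2) − A(h) = 4×1.6357012406 − 1.8983315576 = 4.6444734048
Denominator 4 − 1 = 3.
(4×1.6357012406 − 1.8983315576)/(4 − 1) = 1.5481578016
Correction |R − A(h/2)| = 8.754e-02; gap |A(h/2) − A(h)| = 2.626e-01.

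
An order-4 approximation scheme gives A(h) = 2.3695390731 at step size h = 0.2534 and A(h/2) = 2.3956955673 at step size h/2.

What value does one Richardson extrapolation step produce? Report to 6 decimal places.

2.397439

With r = 4 the leading error scales as h^4, so the weight is 2^4 = 16.
16·2.3956955673 = 38.3311290768; subtract 2.3695390731 → 35.9615900037
R = 35.9615900037/15 = 2.3974393336
Shift from A(h/2): +0.0017437663.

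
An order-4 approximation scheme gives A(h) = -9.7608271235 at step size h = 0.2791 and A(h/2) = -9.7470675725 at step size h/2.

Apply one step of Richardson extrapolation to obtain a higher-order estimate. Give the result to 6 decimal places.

-9.746150

Method order is 4; weight 2^4 = 16.
Weighted: (-155.9530811600) − (-9.7608271235) = -146.1922540365
Denominator 16 − 1 = 15.
(-146.1922540365) ÷ 15 = -9.7461502691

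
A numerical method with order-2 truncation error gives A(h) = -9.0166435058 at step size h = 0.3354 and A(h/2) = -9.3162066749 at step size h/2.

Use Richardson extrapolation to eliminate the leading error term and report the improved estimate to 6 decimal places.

-9.416061

Order 2 gives 2^r = 4 and 2^r − 1 = 3.
4×(-9.3162066749) = -37.2648266996; subtract (-9.0166435058) → -28.2481831938
Denominator 4 − 1 = 3.
(4×(-9.3162066749) − (-9.0166435058))/(4 − 1) = -9.4160610646
Shift from A(h/2): −0.0998543897.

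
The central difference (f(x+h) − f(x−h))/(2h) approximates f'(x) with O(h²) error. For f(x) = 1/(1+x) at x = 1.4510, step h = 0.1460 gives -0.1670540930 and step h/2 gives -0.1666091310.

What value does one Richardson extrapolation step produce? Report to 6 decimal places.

With r = 2 the leading error scales as h^2, so the weight is 2^2 = 4.
A(h/2) − A(h) = -0.1666091310 − (-0.1670540930) = 0.0004449620
Correction (A(h/2) − A(h))/(4 − 1) = 0.0004449620/3 = 0.0001483207
R = -0.1666091310 + 0.0001483207 = -0.1664608103

-0.166461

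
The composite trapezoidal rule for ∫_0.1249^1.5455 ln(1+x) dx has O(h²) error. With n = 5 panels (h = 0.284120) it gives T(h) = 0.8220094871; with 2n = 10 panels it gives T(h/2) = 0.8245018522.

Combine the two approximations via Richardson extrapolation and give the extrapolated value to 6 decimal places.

Error is O(h^2); halving h shrinks it by 2^2 = 4.
Top: 4(0.8245018522) − (0.8220094871) = 2.4759979217
Divide by 2^2 − 1 = 3.
(4*0.8245018522 − 0.8220094871)/(4 − 1) = 0.8253326406

0.825333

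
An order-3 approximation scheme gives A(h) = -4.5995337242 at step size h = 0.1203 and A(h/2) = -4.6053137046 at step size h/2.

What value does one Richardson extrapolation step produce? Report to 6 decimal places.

-4.606139

Error is O(h^3); halving h shrinks it by 2^3 = 8.
Top: 8(-4.6053137046) − (-4.5995337242) = -32.2429759126
Divide by 2^3 − 1 = 7.
Result: -4.6061394161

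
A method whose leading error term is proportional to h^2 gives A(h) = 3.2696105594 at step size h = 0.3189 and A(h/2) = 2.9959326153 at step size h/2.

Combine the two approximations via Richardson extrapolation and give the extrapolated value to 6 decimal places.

r = 2, so 2^r = 4.
Top: 4(2.9959326153) − (3.2696105594) = 8.7141199018
Denominator 4 − 1 = 3.
Extrapolated: 8.7141199018 / 3 = 2.9047066339
Shift from A(h/2): −0.0912259814.

2.904707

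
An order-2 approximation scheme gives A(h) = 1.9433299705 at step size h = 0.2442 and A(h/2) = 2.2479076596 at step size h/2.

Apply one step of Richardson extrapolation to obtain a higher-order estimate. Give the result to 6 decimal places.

2.349434

With r = 2 the leading error scales as h^2, so the weight is 2^2 = 4.
A(h/2) − A(h) = 2.2479076596 − 1.9433299705 = 0.3045776891
Correction (A(h/2) − A(h))/(4 − 1) = 0.3045776891/3 = 0.1015258964
R = A(h/2) + (A(h/2) − A(h))/3 = 2.2479076596 + 0.1015258964 = 2.3494335560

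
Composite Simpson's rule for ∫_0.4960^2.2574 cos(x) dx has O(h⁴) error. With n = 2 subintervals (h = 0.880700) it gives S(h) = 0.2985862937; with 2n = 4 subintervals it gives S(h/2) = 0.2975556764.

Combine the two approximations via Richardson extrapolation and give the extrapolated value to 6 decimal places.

0.297487

Leading term ∝ h^4; use weight 16 = 2^4.
Top: 16(0.2975556764) − (0.2985862937) = 4.4623045287
Extrapolated: 4.4623045287 / 15 = 0.2974869686
Shift from A(h/2): −0.0000687078.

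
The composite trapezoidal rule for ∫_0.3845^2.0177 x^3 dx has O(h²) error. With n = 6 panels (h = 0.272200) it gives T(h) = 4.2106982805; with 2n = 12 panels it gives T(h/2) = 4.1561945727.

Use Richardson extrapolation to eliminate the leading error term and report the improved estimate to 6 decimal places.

Method order is 2; weight 2^2 = 4.
4*4.1561945727 = 16.6247782908; 16.6247782908 − 4.2106982805 = 12.4140800103
Divide by 2^2 − 1 = 3.
Extrapolated: 12.4140800103 / 3 = 4.1380266701

4.138027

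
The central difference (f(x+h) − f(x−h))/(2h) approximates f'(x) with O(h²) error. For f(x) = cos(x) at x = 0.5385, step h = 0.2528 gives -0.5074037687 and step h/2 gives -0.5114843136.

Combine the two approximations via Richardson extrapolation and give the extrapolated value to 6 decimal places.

r = 2: numerator weight 4, denominator 3.
Weighted: (-2.0459372544) − (-0.5074037687) = -1.5385334857
R = (-1.5385334857)/3 = -0.5128444952

-0.512844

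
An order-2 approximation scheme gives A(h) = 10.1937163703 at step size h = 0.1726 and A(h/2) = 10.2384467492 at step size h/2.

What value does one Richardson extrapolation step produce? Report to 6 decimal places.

10.253357

Order 2 gives 2^r = 4 and 2^r − 1 = 3.
4 × 10.2384467492 = 40.9537869968; subtract 10.1937163703 → 30.7600706265
Divide by 2^2 − 1 = 3.
Result: 10.2533568755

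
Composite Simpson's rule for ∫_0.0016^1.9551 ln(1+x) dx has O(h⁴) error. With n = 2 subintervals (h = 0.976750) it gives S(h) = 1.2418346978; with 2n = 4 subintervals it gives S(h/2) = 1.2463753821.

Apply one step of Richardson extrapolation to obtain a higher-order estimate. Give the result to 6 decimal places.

Leading term ∝ h^4; use weight 16 = 2^4.
16*1.2463753821 = 19.9420061136; 19.9420061136 − 1.2418346978 = 18.7001714158
Extrapolated: 18.7001714158 / 15 = 1.2466780944
Gap between inputs: 4.541e-03; correction applied: +0.0003027123.

1.246678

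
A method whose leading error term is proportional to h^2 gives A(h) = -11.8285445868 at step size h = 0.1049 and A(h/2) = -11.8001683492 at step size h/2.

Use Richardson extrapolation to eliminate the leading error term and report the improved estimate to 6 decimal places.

Order 2 gives 2^r = 4 and 2^r − 1 = 3.
4·(-11.8001683492) − (-11.8285445868) = -35.3721288100
Divide by 2^2 − 1 = 3.
Result: -11.7907096033

-11.790710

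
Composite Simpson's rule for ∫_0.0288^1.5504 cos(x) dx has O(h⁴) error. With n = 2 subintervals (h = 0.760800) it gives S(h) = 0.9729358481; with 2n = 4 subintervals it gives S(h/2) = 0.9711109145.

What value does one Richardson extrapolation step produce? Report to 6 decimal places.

0.970989

Leading term ∝ h^4; use weight 16 = 2^4.
Weighted: 15.5377746320 − 0.9729358481 = 14.5648387839
Divide by 2^4 − 1 = 15.
14.5648387839 ÷ 15 = 0.9709892523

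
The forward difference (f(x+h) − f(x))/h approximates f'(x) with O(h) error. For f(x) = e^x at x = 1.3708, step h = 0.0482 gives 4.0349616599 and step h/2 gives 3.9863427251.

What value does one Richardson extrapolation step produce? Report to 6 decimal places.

r = 1, so 2^r = 2.
Top: 2(3.9863427251) − (4.0349616599) = 3.9377237903
Denominator 2 − 1 = 1.
3.9377237903 ÷ 1 = 3.9377237903
Gap between inputs: 4.862e-02; correction applied: −0.0486189348.

3.937724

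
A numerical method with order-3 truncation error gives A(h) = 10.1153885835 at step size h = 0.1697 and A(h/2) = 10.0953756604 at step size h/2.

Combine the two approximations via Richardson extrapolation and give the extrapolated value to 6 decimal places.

Error is O(h^3); halving h shrinks it by 2^3 = 8.
8 × 10.0953756604 − 10.1153885835 = 70.6476166997
Denominator 8 − 1 = 7.
So the Richardson estimate is 10.0925166714.

10.092517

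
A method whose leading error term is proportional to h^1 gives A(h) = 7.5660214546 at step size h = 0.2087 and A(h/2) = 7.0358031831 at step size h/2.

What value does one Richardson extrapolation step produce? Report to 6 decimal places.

6.505585

The method has order 1: 2^1 = 2.
Weighted: 14.0716063662 − 7.5660214546 = 6.5055849116
(2·7.0358031831 − 7.5660214546)/(2 − 1) = 6.5055849116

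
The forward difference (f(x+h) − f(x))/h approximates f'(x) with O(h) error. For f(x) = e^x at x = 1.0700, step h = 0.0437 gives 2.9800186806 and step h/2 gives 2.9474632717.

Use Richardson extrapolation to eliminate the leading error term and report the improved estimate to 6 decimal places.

2.914908

Leading term ∝ h^1; use weight 2 = 2^1.
A(h/2) − A(h) = 2.9474632717 − 2.9800186806 = -0.0325554089
Divide by 2^1 − 1 = 1: (-0.0325554089)/1 = -0.0325554089
R = A(h/2) + (A(h/2) − A(h))/1 = 2.9474632717 − 0.0325554089 = 2.9149078628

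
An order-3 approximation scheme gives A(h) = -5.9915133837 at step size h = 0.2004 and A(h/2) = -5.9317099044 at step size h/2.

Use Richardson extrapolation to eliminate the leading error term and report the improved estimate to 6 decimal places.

The method has order 3: 2^3 = 8.
Weighted: (-47.4536792352) − (-5.9915133837) = -41.4621658515
(-41.4621658515) ÷ 7 = -5.9231665502

-5.923167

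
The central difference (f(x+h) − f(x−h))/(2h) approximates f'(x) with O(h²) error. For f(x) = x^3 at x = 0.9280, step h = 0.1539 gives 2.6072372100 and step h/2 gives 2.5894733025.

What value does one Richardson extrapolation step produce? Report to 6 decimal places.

2.583552

r = 2, so 2^r = 4.
2^2 × A(h/2) = 10.3578932100; minus A(h) gives 7.7506560000.
7.7506560000 ÷ 3 = 2.5835520000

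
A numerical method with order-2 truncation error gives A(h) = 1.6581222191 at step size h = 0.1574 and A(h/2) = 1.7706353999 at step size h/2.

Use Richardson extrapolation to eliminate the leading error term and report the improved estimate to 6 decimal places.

With r = 2 the leading error scales as h^2, so the weight is 2^2 = 4.
4 × 1.7706353999 − 1.6581222191 = 5.4244193805
5.4244193805 ÷ 3 = 1.8081397935
Correction |R − A(h/2)| = 3.750e-02; gap |A(h/2) − A(h)| = 1.125e-01.

1.808140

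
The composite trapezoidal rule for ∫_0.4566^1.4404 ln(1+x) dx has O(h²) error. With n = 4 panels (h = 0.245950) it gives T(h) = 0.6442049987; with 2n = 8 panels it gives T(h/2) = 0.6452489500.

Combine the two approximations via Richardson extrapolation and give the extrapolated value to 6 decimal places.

Method order is 2; weight 2^2 = 4.
4 × 0.6452489500 − 0.6442049987 = 1.9367908013
R = 1.9367908013/3 = 0.6455969338

0.645597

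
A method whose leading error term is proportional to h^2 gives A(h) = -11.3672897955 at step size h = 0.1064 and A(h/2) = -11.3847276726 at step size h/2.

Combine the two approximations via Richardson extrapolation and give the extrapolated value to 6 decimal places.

-11.390540

Order 2 gives 2^r = 4 and 2^r − 1 = 3.
4 × (-11.3847276726) = -45.5389106904; (-45.5389106904) − (-11.3672897955) = -34.1716208949
Divide by 2^2 − 1 = 3.
So the Richardson estimate is -11.3905402983.
Shift from A(h/2): −0.0058126257.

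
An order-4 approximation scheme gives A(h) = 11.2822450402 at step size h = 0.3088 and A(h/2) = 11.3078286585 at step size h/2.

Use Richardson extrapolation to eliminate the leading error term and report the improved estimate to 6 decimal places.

With r = 4 the leading error scales as h^4, so the weight is 2^4 = 16.
16 × 11.3078286585 = 180.9252585360; subtract 11.2822450402 → 169.6430134958
Denominator 16 − 1 = 15.
Result: 11.3095342331
Gap between inputs: 2.558e-02; correction applied: +0.0017055746.

11.309534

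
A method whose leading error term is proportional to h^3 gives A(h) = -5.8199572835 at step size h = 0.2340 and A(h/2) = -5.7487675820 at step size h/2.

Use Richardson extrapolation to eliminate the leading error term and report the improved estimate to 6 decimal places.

-5.738598

Leading term ∝ h^3; use weight 8 = 2^3.
8·(-5.7487675820) = -45.9901406560; subtract (-5.8199572835) → -40.1701833725
Denominator 8 − 1 = 7.
R = (-40.1701833725)/7 = -5.7385976246
Correction |R − A(h/2)| = 1.017e-02; gap |A(h/2) − A(h)| = 7.119e-02.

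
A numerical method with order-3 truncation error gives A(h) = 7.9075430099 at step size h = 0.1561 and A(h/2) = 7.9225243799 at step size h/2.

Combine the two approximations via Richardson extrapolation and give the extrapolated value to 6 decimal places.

7.924665

Order 3 gives 2^r = 8 and 2^r − 1 = 7.
2^3×A(h/2) = 63.3801950392; minus A(h) gives 55.4726520293.
55.4726520293 ÷ 7 = 7.9246645756
Shift from A(h/2): +0.0021401957.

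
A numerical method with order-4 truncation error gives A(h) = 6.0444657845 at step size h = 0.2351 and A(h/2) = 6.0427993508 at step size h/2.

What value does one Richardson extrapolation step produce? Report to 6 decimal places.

6.042688

Error is O(h^4); halving h shrinks it by 2^4 = 16.
Difference of the inputs: 6.0427993508 − 6.0444657845 = -0.0016664337
Divide by 2^4 − 1 = 15: (-0.0016664337)/15 = -0.0001110956
R = A(h/2) + (A(h/2) − A(h))/15 = 6.0427993508 − 0.0001110956 = 6.0426882552
Correction |R − A(h/2)| = 1.111e-04; gap |A(h/2) − A(h)| = 1.666e-03.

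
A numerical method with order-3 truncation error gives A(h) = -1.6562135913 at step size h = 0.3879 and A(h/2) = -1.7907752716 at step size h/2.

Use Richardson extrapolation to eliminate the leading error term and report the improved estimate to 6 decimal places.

-1.809998

Leading term ∝ h^3; use weight 8 = 2^3.
8*(-1.7907752716) = -14.3262021728; subtract (-1.6562135913) → -12.6699885815
Denominator 8 − 1 = 7.
So the Richardson estimate is -1.8099983688.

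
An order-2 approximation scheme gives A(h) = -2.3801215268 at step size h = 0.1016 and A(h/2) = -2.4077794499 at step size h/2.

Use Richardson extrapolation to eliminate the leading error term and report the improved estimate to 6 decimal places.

With r = 2 the leading error scales as h^2, so the weight is 2^2 = 4.
A(h/2) − A(h) = -2.4077794499 − (-2.3801215268) = -0.0276579231
Correction (A(h/2) − A(h))/(4 − 1) = (-0.0276579231)/3 = -0.0092193077
R = A(h/2) + (A(h/2) − A(h))/3 = -2.4077794499 − 0.0092193077 = -2.4169987576

-2.416999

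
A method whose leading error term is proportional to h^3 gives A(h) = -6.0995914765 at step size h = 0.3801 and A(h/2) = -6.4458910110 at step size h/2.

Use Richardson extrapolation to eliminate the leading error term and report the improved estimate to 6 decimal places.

The method has order 3: 2^3 = 8.
8×(-6.4458910110) − (-6.0995914765) = -45.4675366115
Divide by 2^3 − 1 = 7.
So the Richardson estimate is -6.4953623731.

-6.495362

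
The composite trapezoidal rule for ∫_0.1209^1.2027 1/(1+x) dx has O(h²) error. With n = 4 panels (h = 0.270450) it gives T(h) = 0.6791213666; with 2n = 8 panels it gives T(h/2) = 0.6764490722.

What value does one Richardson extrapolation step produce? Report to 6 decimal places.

0.675558

r = 2: numerator weight 4, denominator 3.
Weighted: 2.7057962888 − 0.6791213666 = 2.0266749222
2.0266749222 ÷ 3 = 0.6755583074
Gap between inputs: 2.672e-03; correction applied: −0.0008907648.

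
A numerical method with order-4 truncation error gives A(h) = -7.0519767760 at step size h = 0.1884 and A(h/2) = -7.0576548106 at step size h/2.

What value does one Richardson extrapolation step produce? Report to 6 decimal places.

-7.058033

With r = 4 the leading error scales as h^4, so the weight is 2^4 = 16.
Top: 16(-7.0576548106) − (-7.0519767760) = -105.8705001936
Denominator 16 − 1 = 15.
So the Richardson estimate is -7.0580333462.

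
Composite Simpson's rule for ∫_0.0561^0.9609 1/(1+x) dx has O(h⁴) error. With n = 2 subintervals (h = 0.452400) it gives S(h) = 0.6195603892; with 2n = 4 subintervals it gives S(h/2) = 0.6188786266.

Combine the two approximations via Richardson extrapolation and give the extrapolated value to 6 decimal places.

r = 4, so 2^r = 16.
16*0.6188786266 = 9.9020580256; 9.9020580256 − 0.6195603892 = 9.2824976364
R = 9.2824976364/15 = 0.6188331758

0.618833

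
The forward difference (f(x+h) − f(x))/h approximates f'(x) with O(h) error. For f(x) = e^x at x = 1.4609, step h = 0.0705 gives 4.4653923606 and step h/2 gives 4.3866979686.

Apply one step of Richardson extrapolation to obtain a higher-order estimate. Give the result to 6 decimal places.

Method order is 1; weight 2^1 = 2.
Top: 2(4.3866979686) − (4.4653923606) = 4.3080035766
(2*4.3866979686 − 4.4653923606)/(2 − 1) = 4.3080035766

4.308004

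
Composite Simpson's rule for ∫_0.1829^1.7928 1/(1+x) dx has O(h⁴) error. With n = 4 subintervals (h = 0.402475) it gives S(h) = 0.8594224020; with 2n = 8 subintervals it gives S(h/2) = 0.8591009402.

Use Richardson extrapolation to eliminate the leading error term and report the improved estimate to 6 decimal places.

0.859080

r = 4, so 2^r = 16.
Difference of the inputs: 0.8591009402 − 0.8594224020 = -0.0003214618
Divide by 2^4 − 1 = 15: (-0.0003214618)/15 = -0.0000214308
R = A(h/2) + (A(h/2) − A(h))/15 = 0.8591009402 − 0.0000214308 = 0.8590795094
Correction |R − A(h/2)| = 2.143e-05; gap |A(h/2) − A(h)| = 3.215e-04.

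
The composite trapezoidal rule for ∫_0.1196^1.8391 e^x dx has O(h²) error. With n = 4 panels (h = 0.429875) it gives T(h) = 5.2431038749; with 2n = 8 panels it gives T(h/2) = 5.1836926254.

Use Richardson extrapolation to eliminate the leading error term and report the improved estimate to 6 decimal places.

5.163889

r = 2: numerator weight 4, denominator 3.
4×5.1836926254 = 20.7347705016; subtract 5.2431038749 → 15.4916666267
Divide by 2^2 − 1 = 3.
R = 15.4916666267/3 = 5.1638888756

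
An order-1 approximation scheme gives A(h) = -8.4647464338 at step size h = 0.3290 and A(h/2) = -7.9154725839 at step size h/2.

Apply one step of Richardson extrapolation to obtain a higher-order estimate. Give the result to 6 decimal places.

Order 1 gives 2^r = 2 and 2^r − 1 = 1.
2 × (-7.9154725839) = -15.8309451678; subtract (-8.4647464338) → -7.3661987340
R = (-7.3661987340)/1 = -7.3661987340
Shift from A(h/2): +0.5492738499.

-7.366199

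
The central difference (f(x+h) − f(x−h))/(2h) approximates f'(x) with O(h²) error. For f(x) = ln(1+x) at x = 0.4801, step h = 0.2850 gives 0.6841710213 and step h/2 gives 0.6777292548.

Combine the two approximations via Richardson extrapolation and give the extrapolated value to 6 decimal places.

0.675582

Method order is 2; weight 2^2 = 4.
Top: 4(0.6777292548) − (0.6841710213) = 2.0267459979
Denominator 4 − 1 = 3.
Result: 0.6755819993
Shift from A(h/2): −0.0021472555.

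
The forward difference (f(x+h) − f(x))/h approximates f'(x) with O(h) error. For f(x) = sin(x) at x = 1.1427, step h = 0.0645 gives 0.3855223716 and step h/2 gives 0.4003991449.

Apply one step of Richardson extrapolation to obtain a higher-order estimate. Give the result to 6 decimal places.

Method order is 1; weight 2^1 = 2.
Top: 2(0.4003991449) − (0.3855223716) = 0.4152759182
Divide by 2^1 − 1 = 1.
Result: 0.4152759182

0.415276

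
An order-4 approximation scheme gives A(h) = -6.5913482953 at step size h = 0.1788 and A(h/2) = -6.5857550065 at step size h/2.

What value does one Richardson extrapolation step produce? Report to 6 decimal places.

Order 4 gives 2^r = 16 and 2^r − 1 = 15.
16·(-6.5857550065) − (-6.5913482953) = -98.7807318087
Divide by 2^4 − 1 = 15.
(16·(-6.5857550065) − (-6.5913482953))/(16 − 1) = -6.5853821206

-6.585382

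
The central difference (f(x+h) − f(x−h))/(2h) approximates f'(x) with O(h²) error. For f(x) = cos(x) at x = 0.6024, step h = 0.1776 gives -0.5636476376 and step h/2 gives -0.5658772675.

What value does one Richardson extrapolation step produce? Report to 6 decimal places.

-0.566620

With r = 2 the leading error scales as h^2, so the weight is 2^2 = 4.
A(h/2) − A(h) = -0.5658772675 − (-0.5636476376) = -0.0022296299
Divide by 2^2 − 1 = 3: (-0.0022296299)/3 = -0.0007432100
R = A(h/2) + (A(h/2) − A(h))/3 = -0.5658772675 − 0.0007432100 = -0.5666204775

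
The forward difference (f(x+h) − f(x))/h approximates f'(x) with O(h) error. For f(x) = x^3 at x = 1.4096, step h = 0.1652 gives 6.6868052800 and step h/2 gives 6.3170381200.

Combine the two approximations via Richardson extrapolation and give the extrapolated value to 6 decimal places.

5.947271

Method order is 1; weight 2^1 = 2.
Numerator 2*A(h/2) − A(h) = 2*6.3170381200 − 6.6868052800 = 5.9472709600
Extrapolated: 5.9472709600 / 1 = 5.9472709600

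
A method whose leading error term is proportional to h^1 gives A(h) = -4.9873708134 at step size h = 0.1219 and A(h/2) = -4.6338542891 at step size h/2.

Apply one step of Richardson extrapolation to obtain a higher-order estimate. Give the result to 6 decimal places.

Order 1 gives 2^r = 2 and 2^r − 1 = 1.
Top: 2(-4.6338542891) − (-4.9873708134) = -4.2803377648
(-4.2803377648) ÷ 1 = -4.2803377648

-4.280338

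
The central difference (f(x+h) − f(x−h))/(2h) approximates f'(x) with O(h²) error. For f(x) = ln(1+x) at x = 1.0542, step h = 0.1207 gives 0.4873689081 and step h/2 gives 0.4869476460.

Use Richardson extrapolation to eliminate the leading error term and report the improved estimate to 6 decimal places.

r = 2: numerator weight 4, denominator 3.
Top: 4(0.4869476460) − (0.4873689081) = 1.4604216759
Divide by 2^2 − 1 = 3.
Result: 0.4868072253

0.486807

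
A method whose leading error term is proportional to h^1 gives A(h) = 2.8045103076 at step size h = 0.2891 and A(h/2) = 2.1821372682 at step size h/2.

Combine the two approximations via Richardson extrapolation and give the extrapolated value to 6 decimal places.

1.559764

The method has order 1: 2^1 = 2.
2^1×A(h/2) = 4.3642745364; minus A(h) gives 1.5597642288.
(2×2.1821372682 − 2.8045103076)/(2 − 1) = 1.5597642288
Correction |R − A(h/2)| = 6.224e-01; gap |A(h/2) − A(h)| = 6.224e-01.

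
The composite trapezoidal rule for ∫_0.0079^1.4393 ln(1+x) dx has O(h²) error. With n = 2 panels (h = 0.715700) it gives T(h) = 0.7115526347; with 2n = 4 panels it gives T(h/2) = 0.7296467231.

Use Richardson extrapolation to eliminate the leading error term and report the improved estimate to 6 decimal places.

0.735678

Error is O(h^2); halving h shrinks it by 2^2 = 4.
Weighted: 2.9185868924 − 0.7115526347 = 2.2070342577
Divide by 2^2 − 1 = 3.
(4 × 0.7296467231 − 0.7115526347)/(4 − 1) = 0.7356780859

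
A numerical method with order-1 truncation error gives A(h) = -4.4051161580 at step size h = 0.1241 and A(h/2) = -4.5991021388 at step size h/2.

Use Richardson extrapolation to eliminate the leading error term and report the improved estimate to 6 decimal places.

-4.793088

Order 1 gives 2^r = 2 and 2^r − 1 = 1.
Top: 2(-4.5991021388) − (-4.4051161580) = -4.7930881196
(2×(-4.5991021388) − (-4.4051161580))/(2 − 1) = -4.7930881196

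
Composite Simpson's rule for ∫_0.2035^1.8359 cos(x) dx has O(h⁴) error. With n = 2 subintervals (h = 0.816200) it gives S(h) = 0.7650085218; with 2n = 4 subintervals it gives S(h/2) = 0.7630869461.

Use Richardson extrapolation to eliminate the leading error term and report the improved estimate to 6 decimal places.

0.762959

Leading term ∝ h^4; use weight 16 = 2^4.
16 × 0.7630869461 − 0.7650085218 = 11.4443826158
Divide by 2^4 − 1 = 15.
R = 11.4443826158/15 = 0.7629588411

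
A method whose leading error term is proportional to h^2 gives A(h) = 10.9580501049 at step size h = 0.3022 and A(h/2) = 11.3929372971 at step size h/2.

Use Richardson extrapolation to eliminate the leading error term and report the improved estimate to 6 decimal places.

11.537900

Error is O(h^2); halving h shrinks it by 2^2 = 4.
4*11.3929372971 = 45.5717491884; subtract 10.9580501049 → 34.6136990835
Denominator 4 − 1 = 3.
Extrapolated: 34.6136990835 / 3 = 11.5378996945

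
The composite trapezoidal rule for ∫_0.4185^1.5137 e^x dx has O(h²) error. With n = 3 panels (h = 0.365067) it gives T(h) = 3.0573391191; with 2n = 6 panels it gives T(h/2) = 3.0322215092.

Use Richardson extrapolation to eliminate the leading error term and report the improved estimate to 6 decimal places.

3.023849

Error is O(h^2); halving h shrinks it by 2^2 = 4.
Numerator 4*A(h/2) − A(h) = 4*3.0322215092 − 3.0573391191 = 9.0715469177
Denominator 4 − 1 = 3.
Result: 3.0238489726
Correction |R − A(h/2)| = 8.373e-03; gap |A(h/2) − A(h)| = 2.512e-02.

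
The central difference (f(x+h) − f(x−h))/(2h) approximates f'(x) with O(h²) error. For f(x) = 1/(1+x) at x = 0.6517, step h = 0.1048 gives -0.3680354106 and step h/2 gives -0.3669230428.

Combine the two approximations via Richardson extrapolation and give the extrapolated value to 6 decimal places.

-0.366552

Order 2 gives 2^r = 4 and 2^r − 1 = 3.
Weighted: (-1.4676921712) − (-0.3680354106) = -1.0996567606
(4 × (-0.3669230428) − (-0.3680354106))/(4 − 1) = -0.3665522535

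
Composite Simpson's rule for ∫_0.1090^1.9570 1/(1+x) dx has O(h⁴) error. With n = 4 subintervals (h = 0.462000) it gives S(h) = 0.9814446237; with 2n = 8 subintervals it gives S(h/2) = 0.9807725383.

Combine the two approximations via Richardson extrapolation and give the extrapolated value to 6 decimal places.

0.980728

Leading term ∝ h^4; use weight 16 = 2^4.
16×0.9807725383 = 15.6923606128; subtract 0.9814446237 → 14.7109159891
Divide by 2^4 − 1 = 15.
14.7109159891 ÷ 15 = 0.9807277326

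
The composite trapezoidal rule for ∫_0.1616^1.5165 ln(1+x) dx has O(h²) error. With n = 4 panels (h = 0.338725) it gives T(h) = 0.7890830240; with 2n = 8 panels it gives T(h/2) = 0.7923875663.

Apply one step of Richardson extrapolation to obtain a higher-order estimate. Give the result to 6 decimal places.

0.793489

Error is O(h^2); halving h shrinks it by 2^2 = 4.
4·0.7923875663 = 3.1695502652; subtract 0.7890830240 → 2.3804672412
Extrapolated: 2.3804672412 / 3 = 0.7934890804
Shift from A(h/2): +0.0011015141.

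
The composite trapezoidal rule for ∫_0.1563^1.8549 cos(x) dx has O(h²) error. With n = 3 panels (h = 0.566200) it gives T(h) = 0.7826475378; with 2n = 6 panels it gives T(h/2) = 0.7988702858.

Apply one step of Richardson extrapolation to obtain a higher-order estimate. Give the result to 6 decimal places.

r = 2, so 2^r = 4.
Weighted: 3.1954811432 − 0.7826475378 = 2.4128336054
Denominator 4 − 1 = 3.
2.4128336054 ÷ 3 = 0.8042778685
Shift from A(h/2): +0.0054075827.

0.804278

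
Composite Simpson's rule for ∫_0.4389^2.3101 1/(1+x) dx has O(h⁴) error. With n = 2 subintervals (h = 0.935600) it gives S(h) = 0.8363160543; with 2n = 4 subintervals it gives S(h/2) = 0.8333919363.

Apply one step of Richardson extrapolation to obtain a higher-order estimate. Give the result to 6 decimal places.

0.833197

Leading term ∝ h^4; use weight 16 = 2^4.
Difference of the inputs: 0.8333919363 − 0.8363160543 = -0.0029241180
Correction (A(h/2) − A(h))/(16 − 1) = (-0.0029241180)/15 = -0.0001949412
R = A(h/2) + (A(h/2) − A(h))/15 = 0.8333919363 − 0.0001949412 = 0.8331969951
Correction |R − A(h/2)| = 1.949e-04; gap |A(h/2) − A(h)| = 2.924e-03.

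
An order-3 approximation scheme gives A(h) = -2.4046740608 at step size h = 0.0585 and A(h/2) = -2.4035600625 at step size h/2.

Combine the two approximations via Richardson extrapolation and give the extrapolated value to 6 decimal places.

-2.403401

Method order is 3; weight 2^3 = 8.
Numerator 8·A(h/2) − A(h) = 8·(-2.4035600625) − (-2.4046740608) = -16.8238064392
Divide by 2^3 − 1 = 7.
(-16.8238064392) ÷ 7 = -2.4034009199
Gap between inputs: 1.114e-03; correction applied: +0.0001591426.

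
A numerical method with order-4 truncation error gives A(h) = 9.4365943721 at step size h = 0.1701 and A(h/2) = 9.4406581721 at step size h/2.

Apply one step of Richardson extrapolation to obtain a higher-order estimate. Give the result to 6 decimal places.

9.440929

Leading term ∝ h^4; use weight 16 = 2^4.
Numerator 16*A(h/2) − A(h) = 16*9.4406581721 − 9.4365943721 = 141.6139363815
(16*9.4406581721 − 9.4365943721)/(16 − 1) = 9.4409290921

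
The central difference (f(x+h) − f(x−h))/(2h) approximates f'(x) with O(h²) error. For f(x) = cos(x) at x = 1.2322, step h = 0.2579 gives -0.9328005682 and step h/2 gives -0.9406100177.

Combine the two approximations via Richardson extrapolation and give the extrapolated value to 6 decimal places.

-0.943213

r = 2, so 2^r = 4.
2^2*A(h/2) = -3.7624400708; minus A(h) gives -2.8296395026.
R = (-2.8296395026)/3 = -0.9432131675
Correction |R − A(h/2)| = 2.603e-03; gap |A(h/2) − A(h)| = 7.809e-03.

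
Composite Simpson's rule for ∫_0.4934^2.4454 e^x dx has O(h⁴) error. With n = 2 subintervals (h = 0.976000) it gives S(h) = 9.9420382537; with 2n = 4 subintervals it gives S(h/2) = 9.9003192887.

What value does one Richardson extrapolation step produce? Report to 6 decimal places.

9.897538

Error is O(h^4); halving h shrinks it by 2^4 = 16.
16·9.9003192887 = 158.4051086192; 158.4051086192 − 9.9420382537 = 148.4630703655
148.4630703655 ÷ 15 = 9.8975380244
Gap between inputs: 4.172e-02; correction applied: −0.0027812643.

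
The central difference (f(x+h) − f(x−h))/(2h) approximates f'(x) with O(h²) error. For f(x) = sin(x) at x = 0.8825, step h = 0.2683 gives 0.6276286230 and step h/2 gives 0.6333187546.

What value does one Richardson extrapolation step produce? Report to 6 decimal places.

The method has order 2: 2^2 = 4.
Weighted: 2.5332750184 − 0.6276286230 = 1.9056463954
Divide by 2^2 − 1 = 3.
R = 1.9056463954/3 = 0.6352154651
Shift from A(h/2): +0.0018967105.

0.635215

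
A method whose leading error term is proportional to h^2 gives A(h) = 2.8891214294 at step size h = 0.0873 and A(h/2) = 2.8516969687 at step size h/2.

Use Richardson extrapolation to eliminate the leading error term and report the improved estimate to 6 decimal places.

2.839222

r = 2: numerator weight 4, denominator 3.
2^2 × A(h/2) = 11.4067878748; minus A(h) gives 8.5176664454.
8.5176664454 ÷ 3 = 2.8392221485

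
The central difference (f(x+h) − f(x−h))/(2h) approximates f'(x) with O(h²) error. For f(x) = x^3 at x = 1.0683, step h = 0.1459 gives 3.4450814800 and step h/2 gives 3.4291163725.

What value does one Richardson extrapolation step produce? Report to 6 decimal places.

3.423795

The method has order 2: 2^2 = 4.
4*3.4291163725 = 13.7164654900; subtract 3.4450814800 → 10.2713840100
Denominator 4 − 1 = 3.
R = 10.2713840100/3 = 3.4237946700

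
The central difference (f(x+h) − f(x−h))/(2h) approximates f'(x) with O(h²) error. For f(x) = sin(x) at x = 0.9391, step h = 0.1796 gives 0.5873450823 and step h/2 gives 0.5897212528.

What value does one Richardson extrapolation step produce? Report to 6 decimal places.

Error is O(h^2); halving h shrinks it by 2^2 = 4.
A(h/2) − A(h) = 0.5897212528 − 0.5873450823 = 0.0023761705
Divide by 2^2 − 1 = 3: 0.0023761705/3 = 0.0007920568
R = 0.5897212528 + 0.0007920568 = 0.5905133096
Correction |R − A(h/2)| = 7.921e-04; gap |A(h/2) − A(h)| = 2.376e-03.

0.590513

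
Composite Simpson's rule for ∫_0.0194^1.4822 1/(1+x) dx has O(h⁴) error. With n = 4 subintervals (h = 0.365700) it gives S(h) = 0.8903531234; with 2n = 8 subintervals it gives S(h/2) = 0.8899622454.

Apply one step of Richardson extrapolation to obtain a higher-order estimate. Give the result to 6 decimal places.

0.889936

Method order is 4; weight 2^4 = 16.
Top: 16(0.8899622454) − (0.8903531234) = 13.3490428030
Denominator 16 − 1 = 15.
R = 13.3490428030/15 = 0.8899361869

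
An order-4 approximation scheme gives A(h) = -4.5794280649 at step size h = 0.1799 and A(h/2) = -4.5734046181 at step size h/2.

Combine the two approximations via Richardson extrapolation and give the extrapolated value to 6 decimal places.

Method order is 4; weight 2^4 = 16.
Numerator 16·A(h/2) − A(h) = 16·(-4.5734046181) − (-4.5794280649) = -68.5950458247
Denominator 16 − 1 = 15.
Result: -4.5730030550
Correction |R − A(h/2)| = 4.016e-04; gap |A(h/2) − A(h)| = 6.023e-03.

-4.573003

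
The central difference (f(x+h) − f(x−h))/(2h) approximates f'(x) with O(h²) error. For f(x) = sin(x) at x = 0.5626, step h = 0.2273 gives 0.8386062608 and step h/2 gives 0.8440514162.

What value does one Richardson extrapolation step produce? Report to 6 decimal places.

0.845866

r = 2, so 2^r = 4.
4×0.8440514162 − 0.8386062608 = 2.5375994040
Denominator 4 − 1 = 3.
Extrapolated: 2.5375994040 / 3 = 0.8458664680
Correction |R − A(h/2)| = 1.815e-03; gap |A(h/2) − A(h)| = 5.445e-03.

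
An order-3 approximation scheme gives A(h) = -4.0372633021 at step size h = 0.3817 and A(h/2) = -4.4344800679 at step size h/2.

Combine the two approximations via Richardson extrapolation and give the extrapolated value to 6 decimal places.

r = 3, so 2^r = 8.
A(h/2) − A(h) = -4.4344800679 − (-4.0372633021) = -0.3972167658
Divide by 2^3 − 1 = 7: (-0.3972167658)/7 = -0.0567452523
R = -4.4344800679 − 0.0567452523 = -4.4912253202
Shift from A(h/2): −0.0567452523.

-4.491225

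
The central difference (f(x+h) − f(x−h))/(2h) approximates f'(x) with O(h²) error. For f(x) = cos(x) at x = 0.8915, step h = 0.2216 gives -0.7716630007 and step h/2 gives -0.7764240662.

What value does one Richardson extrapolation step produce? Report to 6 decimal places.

-0.778011

Error is O(h^2); halving h shrinks it by 2^2 = 4.
Weighted: (-3.1056962648) − (-0.7716630007) = -2.3340332641
Denominator 4 − 1 = 3.
Extrapolated: (-2.3340332641) / 3 = -0.7780110880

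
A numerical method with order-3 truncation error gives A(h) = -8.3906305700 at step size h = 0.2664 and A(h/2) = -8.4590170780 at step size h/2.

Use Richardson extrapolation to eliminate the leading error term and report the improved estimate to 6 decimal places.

-8.468787

With r = 3 the leading error scales as h^3, so the weight is 2^3 = 8.
A(h/2) − A(h) = -8.4590170780 − (-8.3906305700) = -0.0683865080
Correction (A(h/2) − A(h))/(8 − 1) = (-0.0683865080)/7 = -0.0097695011
R = -8.4590170780 − 0.0097695011 = -8.4687865791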